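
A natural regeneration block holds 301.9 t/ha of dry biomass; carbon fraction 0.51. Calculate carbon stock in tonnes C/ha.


Formula: Carbon Stock = Biomass * Carbon Fraction
C = 301.9 t/ha * 0.51
C = 154.0 t C/ha

154.0


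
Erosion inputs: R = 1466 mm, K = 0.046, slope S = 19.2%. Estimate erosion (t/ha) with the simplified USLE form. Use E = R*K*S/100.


Formula: E = R * K * S / 100  (simplified USLE)
R * K = 1466 * 0.046 = 67.436
E = 67.436 * 19.2 / 100 = 12.95 t/ha

12.95


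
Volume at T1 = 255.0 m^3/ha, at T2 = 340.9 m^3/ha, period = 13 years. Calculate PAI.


Formula: PAI = (V_T2 - V_T1) / (T2 - T1)
Volume increment = 340.9 - 255.0 = 85.9 m^3/ha
PAI = 85.9 / 13 = 6.61 m^3/ha/year

6.61


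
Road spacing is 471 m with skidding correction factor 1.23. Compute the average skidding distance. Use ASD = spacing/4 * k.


Formula: ASD = (spacing / 4) * correction
Uncorrected distance = spacing / 4 = 471 / 4 = 117.75 m
ASD = 117.75 * 1.23 = 145 m

145


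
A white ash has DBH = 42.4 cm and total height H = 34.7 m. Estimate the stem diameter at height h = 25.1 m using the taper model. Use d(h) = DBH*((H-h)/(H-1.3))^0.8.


Taper: d(h) = DBH * ((H - h) / (H - 1.3))^0.8
Numerator = H - h = 34.7 - 25.1 = 9.6 m
Denominator = H - 1.3 = 34.7 - 1.3 = 33.4 m
Ratio = 9.6 / 33.4 = 0.28743
d = 42.4 * 0.28743^0.8 = 15.6 cm

15.6


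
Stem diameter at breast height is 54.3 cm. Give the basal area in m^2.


Formula: BA = pi * (DBH/2)^2 / 10000  (cm^2 to m^2)
Radius = DBH/2 = 54.3/2 = 27.15 cm
BA = pi * 27.15^2 / 10000
   = 2315.7386 cm^2 / 10000
   = 0.2316 m^2

0.2316


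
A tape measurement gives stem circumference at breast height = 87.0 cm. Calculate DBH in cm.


Formula: DBH = C / pi
DBH = 87.0 / pi
pi = 3.14159...
DBH = 27.7 cm

27.7


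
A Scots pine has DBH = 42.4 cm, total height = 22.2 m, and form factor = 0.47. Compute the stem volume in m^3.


Formula: V = pi * (DBH/200)^2 * H * ff
Radius = DBH/200 = 42.4/200 = 0.212 m
Radius^2 = 0.212^2 = 0.044944 m^2
V = pi * 0.044944 * 22.2 * 0.47
V = 1.473 m^3

1.473


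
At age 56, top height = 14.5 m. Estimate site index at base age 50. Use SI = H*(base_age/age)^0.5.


Formula: SI = H_dom * (base_age / age)^0.5
Age ratio = 50 / 56 = 0.89286
sqrt(age_ratio) = 0.94491
SI = 14.5 * 0.94491 = 13.7 m

13.7


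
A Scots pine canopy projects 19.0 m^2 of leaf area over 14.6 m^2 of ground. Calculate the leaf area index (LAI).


Formula: LAI = total leaf area / ground area  (dimensionless)
LAI = 19.0 m^2 / 14.6 m^2
LAI = 1.3

1.3


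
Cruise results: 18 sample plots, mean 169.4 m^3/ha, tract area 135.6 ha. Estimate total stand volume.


Formula: Total Volume = Mean Volume per ha * Total Area
Total Volume = 169.4 m^3/ha * 135.6 ha
Total Volume = 22971 m^3

22971


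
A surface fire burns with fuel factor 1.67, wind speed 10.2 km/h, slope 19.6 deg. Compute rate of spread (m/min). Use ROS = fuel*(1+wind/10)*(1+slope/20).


Formula: ROS = fuel * (1 + wind/10) * (1 + slope/20)
Wind factor = 1 + 10.2/10 = 2.02
Slope factor = 1 + 19.6/20 = 1.98
ROS = 1.67 * 2.02 * 1.98 = 6.68 m/min

6.68


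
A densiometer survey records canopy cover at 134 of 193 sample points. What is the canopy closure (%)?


Formula: Canopy closure = covered points / total points * 100
Closure = 134 / 193 * 100
Closure = 0.6943 * 100 = 69.4%

69.4


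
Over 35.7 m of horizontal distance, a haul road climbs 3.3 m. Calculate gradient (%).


Formula: Gradient = rise / run * 100
Gradient = 3.3 / 35.7 * 100 = 9.2%

9.2


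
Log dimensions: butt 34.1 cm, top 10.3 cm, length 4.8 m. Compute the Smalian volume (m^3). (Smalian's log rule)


Smalian: V = (A1 + A2)/2 * L,  A = pi*(D/200)^2
A1 = pi*(34.1/200)^2 = 0.091327 m^2
A2 = pi*(10.3/200)^2 = 0.008332 m^2
V = (0.091327+0.008332)/2*4.8 = 0.2392 m^3

0.2392


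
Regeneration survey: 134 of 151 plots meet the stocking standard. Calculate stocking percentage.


Formula: Stocking % = stocked plots / total plots * 100
Stocking = 134 / 151 * 100
Stocking = 0.8874 * 100 = 88.7%

88.7


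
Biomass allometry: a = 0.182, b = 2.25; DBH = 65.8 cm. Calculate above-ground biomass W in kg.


Formula: W = a * DBH^b  (allometric power law)
DBH^b = 65.8^2.25 = 12331.2829
W = 0.182 * 12331.2829 = 2244.3 kg

2244.3


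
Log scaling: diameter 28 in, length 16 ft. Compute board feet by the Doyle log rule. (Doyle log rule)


Doyle: BF = (D - 4)^2 * L / 16
Adjusted diameter = 28 - 4 = 24 in
(D-4)^2 = 24^2 = 576
BF = 576 * 16 / 16 = 576 BF

576


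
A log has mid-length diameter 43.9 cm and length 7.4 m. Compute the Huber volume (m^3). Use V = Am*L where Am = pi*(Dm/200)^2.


Huber: V = Am * L,  Am = pi*(Dm/200)^2
Am = pi*(43.9/200)^2 = 0.151363 m^2
V = 0.151363*7.4 = 1.1201 m^3

1.1201


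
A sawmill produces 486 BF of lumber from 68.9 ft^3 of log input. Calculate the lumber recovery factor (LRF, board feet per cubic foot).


Formula: LRF = Lumber Output (BF) / Log Input (ft^3)
LRF = 486 BF / 68.9 ft^3
LRF = 7.05 BF/ft^3

7.05


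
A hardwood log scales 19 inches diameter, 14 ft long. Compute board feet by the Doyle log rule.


Doyle: BF = (D - 4)^2 * L / 16
Adjusted diameter = 19 - 4 = 15 in
(D-4)^2 = 15^2 = 225
BF = 225 * 14 / 16 = 197 BF

197


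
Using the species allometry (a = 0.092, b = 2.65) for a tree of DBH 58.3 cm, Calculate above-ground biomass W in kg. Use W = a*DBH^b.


Formula: W = a * DBH^b  (allometric power law)
DBH^b = 58.3^2.65 = 47755.3102
W = 0.092 * 47755.3102 = 4393.5 kg

4393.5


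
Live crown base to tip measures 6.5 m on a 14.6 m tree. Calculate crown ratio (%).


Formula: Crown Ratio = (Crown Length / Total Height) * 100
CR = (6.5 m / 14.6 m) * 100
CR = 0.4452 * 100 = 44.5%

44.5


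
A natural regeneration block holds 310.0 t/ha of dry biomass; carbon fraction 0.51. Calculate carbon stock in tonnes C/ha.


Formula: Carbon Stock = Biomass * Carbon Fraction
C = 310.0 t/ha * 0.51
C = 158.1 t C/ha

158.1


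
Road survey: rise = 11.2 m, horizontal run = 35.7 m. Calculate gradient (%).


Formula: Gradient = rise / run * 100
Gradient = 11.2 / 35.7 * 100 = 31.4%

31.4


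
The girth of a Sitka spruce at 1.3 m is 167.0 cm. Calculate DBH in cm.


Formula: DBH = C / pi
DBH = 167.0 / pi
pi = 3.14159...
DBH = 53.2 cm

53.2


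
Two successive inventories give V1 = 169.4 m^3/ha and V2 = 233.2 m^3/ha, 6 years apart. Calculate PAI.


Formula: PAI = (V_T2 - V_T1) / (T2 - T1)
Volume increment = 233.2 - 169.4 = 63.8 m^3/ha
PAI = 63.8 / 6 = 10.63 m^3/ha/year

10.63


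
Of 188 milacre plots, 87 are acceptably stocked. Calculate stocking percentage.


Formula: Stocking % = stocked plots / total plots * 100
Stocking = 87 / 188 * 100
Stocking = 0.4628 * 100 = 46.3%

46.3


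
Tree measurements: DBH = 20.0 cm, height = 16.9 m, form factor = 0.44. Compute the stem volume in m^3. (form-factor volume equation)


Formula: V = pi * (DBH/200)^2 * H * ff
Radius = DBH/200 = 20.0/200 = 0.1 m
Radius^2 = 0.1^2 = 0.01 m^2
V = pi * 0.01 * 16.9 * 0.44
V = 0.234 m^3

0.234


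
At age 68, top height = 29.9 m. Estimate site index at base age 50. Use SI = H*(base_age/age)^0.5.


Formula: SI = H_dom * (base_age / age)^0.5
Age ratio = 50 / 68 = 0.73529
sqrt(age_ratio) = 0.85749
SI = 29.9 * 0.85749 = 25.6 m

25.6


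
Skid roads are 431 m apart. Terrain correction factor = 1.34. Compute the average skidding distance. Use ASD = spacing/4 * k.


Formula: ASD = (spacing / 4) * correction
Uncorrected distance = spacing / 4 = 431 / 4 = 107.75 m
ASD = 107.75 * 1.34 = 144 m

144


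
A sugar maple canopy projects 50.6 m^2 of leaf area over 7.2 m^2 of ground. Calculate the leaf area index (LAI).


Formula: LAI = total leaf area / ground area  (dimensionless)
LAI = 50.6 m^2 / 7.2 m^2
LAI = 7.03

7.03


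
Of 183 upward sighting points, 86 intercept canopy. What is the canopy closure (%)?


Formula: Canopy closure = covered points / total points * 100
Closure = 86 / 183 * 100
Closure = 0.4699 * 100 = 47.0%

47.0


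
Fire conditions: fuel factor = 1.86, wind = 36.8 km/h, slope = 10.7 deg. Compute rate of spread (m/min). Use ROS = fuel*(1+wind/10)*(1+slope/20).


Formula: ROS = fuel * (1 + wind/10) * (1 + slope/20)
Wind factor = 1 + 36.8/10 = 4.68
Slope factor = 1 + 10.7/20 = 1.535
ROS = 1.86 * 4.68 * 1.535 = 13.36 m/min

13.36


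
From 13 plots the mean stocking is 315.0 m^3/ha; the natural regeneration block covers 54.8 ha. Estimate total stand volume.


Formula: Total Volume = Mean Volume per ha * Total Area
Total Volume = 315.0 m^3/ha * 54.8 ha
Total Volume = 17262 m^3

17262


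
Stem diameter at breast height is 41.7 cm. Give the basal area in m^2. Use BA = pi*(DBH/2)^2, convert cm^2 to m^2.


Formula: BA = pi * (DBH/2)^2 / 10000  (cm^2 to m^2)
Radius = DBH/2 = 41.7/2 = 20.85 cm
BA = pi * 20.85^2 / 10000
   = 1365.721 cm^2 / 10000
   = 0.1366 m^2

0.1366


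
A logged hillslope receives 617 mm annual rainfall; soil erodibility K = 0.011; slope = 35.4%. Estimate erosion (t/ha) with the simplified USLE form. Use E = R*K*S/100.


Formula: E = R * K * S / 100  (simplified USLE)
R * K = 617 * 0.011 = 6.787
E = 6.787 * 35.4 / 100 = 2.4 t/ha

2.4


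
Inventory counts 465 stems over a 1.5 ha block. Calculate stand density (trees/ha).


Formula: Stand Density = N_trees / Area_ha
Density = 465 trees / 1.5 ha
Density = 310 trees/ha

310


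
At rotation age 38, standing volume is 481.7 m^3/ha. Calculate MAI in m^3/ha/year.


Formula: MAI = Total Volume / Stand Age
MAI = 481.7 m^3/ha / 38 years
MAI = 12.68 m^3/ha/year

12.68


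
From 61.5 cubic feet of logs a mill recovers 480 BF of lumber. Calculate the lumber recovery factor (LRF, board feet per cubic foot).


Formula: LRF = Lumber Output (BF) / Log Input (ft^3)
LRF = 480 BF / 61.5 ft^3
LRF = 7.8 BF/ft^3

7.8


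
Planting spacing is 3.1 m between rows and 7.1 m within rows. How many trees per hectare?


Formula: TPH = 10000 m^2/ha / (spacing_x * spacing_y)
Area per tree = 3.1 m * 7.1 m = 22.01 m^2
TPH = 10000 / 22.01 = 454 trees/ha

454


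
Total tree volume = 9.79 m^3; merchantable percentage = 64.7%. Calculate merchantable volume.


Formula: MV = V_total * (merchantable_pct / 100)
Merchantable fraction = 64.7% / 100 = 0.647
MV = 9.79 m^3 * 0.647 = 6.334 m^3

6.334


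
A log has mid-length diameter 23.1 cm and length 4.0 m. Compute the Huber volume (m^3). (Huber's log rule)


Huber: V = Am * L,  Am = pi*(Dm/200)^2
Am = pi*(23.1/200)^2 = 0.04191 m^2
V = 0.04191*4.0 = 0.1676 m^3

0.1676


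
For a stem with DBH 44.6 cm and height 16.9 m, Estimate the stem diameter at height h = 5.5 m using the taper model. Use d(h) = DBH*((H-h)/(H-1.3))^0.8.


Taper: d(h) = DBH * ((H - h) / (H - 1.3))^0.8
Numerator = H - h = 16.9 - 5.5 = 11.4 m
Denominator = H - 1.3 = 16.9 - 1.3 = 15.6 m
Ratio = 11.4 / 15.6 = 0.73077
d = 44.6 * 0.73077^0.8 = 34.7 cm

34.7


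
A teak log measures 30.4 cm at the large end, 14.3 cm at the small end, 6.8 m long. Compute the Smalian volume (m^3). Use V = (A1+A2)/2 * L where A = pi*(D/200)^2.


Smalian: V = (A1 + A2)/2 * L,  A = pi*(D/200)^2
A1 = pi*(30.4/200)^2 = 0.072583 m^2
A2 = pi*(14.3/200)^2 = 0.016061 m^2
V = (0.072583+0.016061)/2*6.8 = 0.3014 m^3

0.3014


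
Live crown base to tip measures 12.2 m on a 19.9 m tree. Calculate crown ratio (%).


Formula: Crown Ratio = (Crown Length / Total Height) * 100
CR = (12.2 m / 19.9 m) * 100
CR = 0.6131 * 100 = 61.3%

61.3


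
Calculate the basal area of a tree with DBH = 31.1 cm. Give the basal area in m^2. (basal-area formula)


Formula: BA = pi * (DBH/2)^2 / 10000  (cm^2 to m^2)
Radius = DBH/2 = 31.1/2 = 15.55 cm
BA = pi * 15.55^2 / 10000
   = 759.645 cm^2 / 10000
   = 0.076 m^2

0.076


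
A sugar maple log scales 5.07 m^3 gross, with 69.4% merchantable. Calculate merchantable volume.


Formula: MV = V_total * (merchantable_pct / 100)
Merchantable fraction = 69.4% / 100 = 0.694
MV = 5.07 m^3 * 0.694 = 3.519 m^3

3.519


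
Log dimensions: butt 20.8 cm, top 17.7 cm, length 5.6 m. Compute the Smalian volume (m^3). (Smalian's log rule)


Smalian: V = (A1 + A2)/2 * L,  A = pi*(D/200)^2
A1 = pi*(20.8/200)^2 = 0.033979 m^2
A2 = pi*(17.7/200)^2 = 0.024606 m^2
V = (0.033979+0.024606)/2*5.6 = 0.164 m^3

0.164


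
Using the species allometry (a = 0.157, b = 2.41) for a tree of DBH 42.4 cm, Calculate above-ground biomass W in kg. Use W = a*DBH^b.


Formula: W = a * DBH^b  (allometric power law)
DBH^b = 42.4^2.41 = 8355.1012
W = 0.157 * 8355.1012 = 1311.8 kg

1311.8


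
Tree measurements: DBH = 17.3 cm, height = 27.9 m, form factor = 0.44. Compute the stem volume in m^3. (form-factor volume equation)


Formula: V = pi * (DBH/200)^2 * H * ff
Radius = DBH/200 = 17.3/200 = 0.0865 m
Radius^2 = 0.0865^2 = 0.00748225 m^2
V = pi * 0.00748225 * 27.9 * 0.44
V = 0.289 m^3

0.289


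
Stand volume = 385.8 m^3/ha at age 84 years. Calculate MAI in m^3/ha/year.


Formula: MAI = Total Volume / Stand Age
MAI = 385.8 m^3/ha / 84 years
MAI = 4.59 m^3/ha/year

4.59


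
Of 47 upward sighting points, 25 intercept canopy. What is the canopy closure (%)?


Formula: Canopy closure = covered points / total points * 100
Closure = 25 / 47 * 100
Closure = 0.5319 * 100 = 53.2%

53.2


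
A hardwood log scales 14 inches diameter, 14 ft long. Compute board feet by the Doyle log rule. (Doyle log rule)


Doyle: BF = (D - 4)^2 * L / 16
Adjusted diameter = 14 - 4 = 10 in
(D-4)^2 = 10^2 = 100
BF = 100 * 14 / 16 = 88 BF

88


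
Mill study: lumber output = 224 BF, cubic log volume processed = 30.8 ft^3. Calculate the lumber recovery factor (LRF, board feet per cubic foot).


Formula: LRF = Lumber Output (BF) / Log Input (ft^3)
LRF = 224 BF / 30.8 ft^3
LRF = 7.27 BF/ft^3

7.27


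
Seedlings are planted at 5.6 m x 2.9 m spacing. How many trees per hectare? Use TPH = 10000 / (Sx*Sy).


Formula: TPH = 10000 m^2/ha / (spacing_x * spacing_y)
Area per tree = 5.6 m * 2.9 m = 16.24 m^2
TPH = 10000 / 16.24 = 616 trees/ha

616


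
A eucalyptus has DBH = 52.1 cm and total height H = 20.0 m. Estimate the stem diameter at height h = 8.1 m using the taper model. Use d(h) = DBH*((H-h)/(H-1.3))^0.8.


Taper: d(h) = DBH * ((H - h) / (H - 1.3))^0.8
Numerator = H - h = 20.0 - 8.1 = 11.9 m
Denominator = H - 1.3 = 20.0 - 1.3 = 18.7 m
Ratio = 11.9 / 18.7 = 0.63636
d = 52.1 * 0.63636^0.8 = 36.3 cm

36.3


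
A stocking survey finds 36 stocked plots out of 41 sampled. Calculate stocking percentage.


Formula: Stocking % = stocked plots / total plots * 100
Stocking = 36 / 41 * 100
Stocking = 0.878 * 100 = 87.8%

87.8


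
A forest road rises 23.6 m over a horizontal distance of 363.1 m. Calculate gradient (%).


Formula: Gradient = rise / run * 100
Gradient = 23.6 / 363.1 * 100 = 6.5%

6.5


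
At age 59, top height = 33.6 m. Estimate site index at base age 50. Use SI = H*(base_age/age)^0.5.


Formula: SI = H_dom * (base_age / age)^0.5
Age ratio = 50 / 59 = 0.84746
sqrt(age_ratio) = 0.92057
SI = 33.6 * 0.92057 = 30.9 m

30.9


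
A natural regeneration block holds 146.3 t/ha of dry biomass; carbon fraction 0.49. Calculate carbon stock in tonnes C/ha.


Formula: Carbon Stock = Biomass * Carbon Fraction
C = 146.3 t/ha * 0.49
C = 71.7 t C/ha

71.7


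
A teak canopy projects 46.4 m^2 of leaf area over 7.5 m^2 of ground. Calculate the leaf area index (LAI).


Formula: LAI = total leaf area / ground area  (dimensionless)
LAI = 46.4 m^2 / 7.5 m^2
LAI = 6.19

6.19


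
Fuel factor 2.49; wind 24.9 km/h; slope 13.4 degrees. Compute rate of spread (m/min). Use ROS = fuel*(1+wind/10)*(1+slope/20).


Formula: ROS = fuel * (1 + wind/10) * (1 + slope/20)
Wind factor = 1 + 24.9/10 = 3.49
Slope factor = 1 + 13.4/20 = 1.67
ROS = 2.49 * 3.49 * 1.67 = 14.51 m/min

14.51


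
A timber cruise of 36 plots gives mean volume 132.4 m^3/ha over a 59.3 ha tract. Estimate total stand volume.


Formula: Total Volume = Mean Volume per ha * Total Area
Total Volume = 132.4 m^3/ha * 59.3 ha
Total Volume = 7851 m^3

7851


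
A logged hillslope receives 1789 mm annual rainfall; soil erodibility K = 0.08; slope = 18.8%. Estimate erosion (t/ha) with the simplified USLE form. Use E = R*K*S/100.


Formula: E = R * K * S / 100  (simplified USLE)
R * K = 1789 * 0.08 = 143.12
E = 143.12 * 18.8 / 100 = 26.91 t/ha

26.91


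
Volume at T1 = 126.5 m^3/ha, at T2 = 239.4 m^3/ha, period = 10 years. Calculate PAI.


Formula: PAI = (V_T2 - V_T1) / (T2 - T1)
Volume increment = 239.4 - 126.5 = 112.9 m^3/ha
PAI = 112.9 / 10 = 11.29 m^3/ha/year

11.29


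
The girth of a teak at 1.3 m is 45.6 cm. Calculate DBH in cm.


Formula: DBH = C / pi
DBH = 45.6 / pi
pi = 3.14159...
DBH = 14.5 cm

14.5


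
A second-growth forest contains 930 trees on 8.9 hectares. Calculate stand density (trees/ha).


Formula: Stand Density = N_trees / Area_ha
Density = 930 trees / 8.9 ha
Density = 104 trees/ha

104


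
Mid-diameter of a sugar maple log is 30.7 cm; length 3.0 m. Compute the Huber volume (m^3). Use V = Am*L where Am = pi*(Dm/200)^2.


Huber: V = Am * L,  Am = pi*(Dm/200)^2
Am = pi*(30.7/200)^2 = 0.074023 m^2
V = 0.074023*3.0 = 0.2221 m^3

0.2221


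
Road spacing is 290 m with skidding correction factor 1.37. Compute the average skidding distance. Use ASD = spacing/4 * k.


Formula: ASD = (spacing / 4) * correction
Uncorrected distance = spacing / 4 = 290 / 4 = 72.5 m
ASD = 72.5 * 1.37 = 99 m

99


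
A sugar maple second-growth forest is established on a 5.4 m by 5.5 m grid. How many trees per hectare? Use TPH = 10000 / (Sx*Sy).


Formula: TPH = 10000 m^2/ha / (spacing_x * spacing_y)
Area per tree = 5.4 m * 5.5 m = 29.7 m^2
TPH = 10000 / 29.7 = 337 trees/ha

337


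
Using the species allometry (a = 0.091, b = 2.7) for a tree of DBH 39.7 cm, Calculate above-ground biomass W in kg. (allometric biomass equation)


Formula: W = a * DBH^b  (allometric power law)
DBH^b = 39.7^2.7 = 20736.4481
W = 0.091 * 20736.4481 = 1887.0 kg

1887.0


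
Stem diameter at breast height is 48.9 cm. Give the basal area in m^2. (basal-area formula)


Formula: BA = pi * (DBH/2)^2 / 10000  (cm^2 to m^2)
Radius = DBH/2 = 48.9/2 = 24.45 cm
BA = pi * 24.45^2 / 10000
   = 1878.0519 cm^2 / 10000
   = 0.1878 m^2

0.1878


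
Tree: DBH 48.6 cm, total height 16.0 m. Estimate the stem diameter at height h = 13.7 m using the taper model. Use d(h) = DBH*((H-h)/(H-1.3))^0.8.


Taper: d(h) = DBH * ((H - h) / (H - 1.3))^0.8
Numerator = H - h = 16.0 - 13.7 = 2.3 m
Denominator = H - 1.3 = 16.0 - 1.3 = 14.7 m
Ratio = 2.3 / 14.7 = 0.15646
d = 48.6 * 0.15646^0.8 = 11.0 cm

11.0


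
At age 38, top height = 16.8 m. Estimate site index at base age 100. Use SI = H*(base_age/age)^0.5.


Formula: SI = H_dom * (base_age / age)^0.5
Age ratio = 100 / 38 = 2.63158
sqrt(age_ratio) = 1.62221
SI = 16.8 * 1.62221 = 27.3 m

27.3


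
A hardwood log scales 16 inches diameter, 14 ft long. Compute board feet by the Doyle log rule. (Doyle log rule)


Doyle: BF = (D - 4)^2 * L / 16
Adjusted diameter = 16 - 4 = 12 in
(D-4)^2 = 12^2 = 144
BF = 144 * 14 / 16 = 126 BF

126


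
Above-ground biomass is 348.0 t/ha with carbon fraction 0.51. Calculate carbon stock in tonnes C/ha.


Formula: Carbon Stock = Biomass * Carbon Fraction
C = 348.0 t/ha * 0.51
C = 177.5 t C/ha

177.5


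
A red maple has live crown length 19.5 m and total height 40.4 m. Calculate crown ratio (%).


Formula: Crown Ratio = (Crown Length / Total Height) * 100
CR = (19.5 m / 40.4 m) * 100
CR = 0.4827 * 100 = 48.3%

48.3


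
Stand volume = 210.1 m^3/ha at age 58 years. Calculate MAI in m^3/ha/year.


Formula: MAI = Total Volume / Stand Age
MAI = 210.1 m^3/ha / 58 years
MAI = 3.62 m^3/ha/year

3.62


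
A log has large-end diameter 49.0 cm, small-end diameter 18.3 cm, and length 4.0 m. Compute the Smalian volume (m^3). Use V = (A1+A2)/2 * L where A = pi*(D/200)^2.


Smalian: V = (A1 + A2)/2 * L,  A = pi*(D/200)^2
A1 = pi*(49.0/200)^2 = 0.188574 m^2
A2 = pi*(18.3/200)^2 = 0.026302 m^2
V = (0.188574+0.026302)/2*4.0 = 0.4298 m^3

0.4298


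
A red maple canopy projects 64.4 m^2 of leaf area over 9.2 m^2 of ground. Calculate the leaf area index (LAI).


Formula: LAI = total leaf area / ground area  (dimensionless)
LAI = 64.4 m^2 / 9.2 m^2
LAI = 7.0

7.0


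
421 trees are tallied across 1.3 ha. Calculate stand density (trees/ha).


Formula: Stand Density = N_trees / Area_ha
Density = 421 trees / 1.3 ha
Density = 324 trees/ha

324


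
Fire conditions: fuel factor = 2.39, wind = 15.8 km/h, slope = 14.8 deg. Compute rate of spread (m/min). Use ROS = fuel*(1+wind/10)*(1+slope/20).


Formula: ROS = fuel * (1 + wind/10) * (1 + slope/20)
Wind factor = 1 + 15.8/10 = 2.58
Slope factor = 1 + 14.8/20 = 1.74
ROS = 2.39 * 2.58 * 1.74 = 10.73 m/min

10.73


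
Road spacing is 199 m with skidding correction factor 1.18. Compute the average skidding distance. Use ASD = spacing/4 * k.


Formula: ASD = (spacing / 4) * correction
Uncorrected distance = spacing / 4 = 199 / 4 = 49.75 m
ASD = 49.75 * 1.18 = 59 m

59


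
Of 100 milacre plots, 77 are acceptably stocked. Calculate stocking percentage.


Formula: Stocking % = stocked plots / total plots * 100
Stocking = 77 / 100 * 100
Stocking = 0.77 * 100 = 77.0%

77.0


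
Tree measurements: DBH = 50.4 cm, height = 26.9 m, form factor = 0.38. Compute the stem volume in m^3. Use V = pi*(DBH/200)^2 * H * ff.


Formula: V = pi * (DBH/200)^2 * H * ff
Radius = DBH/200 = 50.4/200 = 0.252 m
Radius^2 = 0.252^2 = 0.063504 m^2
V = pi * 0.063504 * 26.9 * 0.38
V = 2.039 m^3

2.039


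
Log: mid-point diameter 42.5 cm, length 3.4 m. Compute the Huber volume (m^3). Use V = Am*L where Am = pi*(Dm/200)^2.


Huber: V = Am * L,  Am = pi*(Dm/200)^2
Am = pi*(42.5/200)^2 = 0.141863 m^2
V = 0.141863*3.4 = 0.4823 m^3

0.4823


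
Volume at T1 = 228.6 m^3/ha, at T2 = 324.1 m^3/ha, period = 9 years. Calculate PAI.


Formula: PAI = (V_T2 - V_T1) / (T2 - T1)
Volume increment = 324.1 - 228.6 = 95.5 m^3/ha
PAI = 95.5 / 9 = 10.61 m^3/ha/year

10.61


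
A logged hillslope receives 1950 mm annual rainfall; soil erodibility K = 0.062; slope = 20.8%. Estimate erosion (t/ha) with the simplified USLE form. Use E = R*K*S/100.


Formula: E = R * K * S / 100  (simplified USLE)
R * K = 1950 * 0.062 = 120.9
E = 120.9 * 20.8 / 100 = 25.15 t/ha

25.15


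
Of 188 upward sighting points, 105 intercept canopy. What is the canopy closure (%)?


Formula: Canopy closure = covered points / total points * 100
Closure = 105 / 188 * 100
Closure = 0.5585 * 100 = 55.9%

55.9


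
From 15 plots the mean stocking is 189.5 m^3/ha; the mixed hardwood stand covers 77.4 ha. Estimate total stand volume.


Formula: Total Volume = Mean Volume per ha * Total Area
Total Volume = 189.5 m^3/ha * 77.4 ha
Total Volume = 14667 m^3

14667


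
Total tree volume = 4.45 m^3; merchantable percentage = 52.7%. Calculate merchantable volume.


Formula: MV = V_total * (merchantable_pct / 100)
Merchantable fraction = 52.7% / 100 = 0.527
MV = 4.45 m^3 * 0.527 = 2.345 m^3

2.345


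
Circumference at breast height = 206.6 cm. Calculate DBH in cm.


Formula: DBH = C / pi
DBH = 206.6 / pi
pi = 3.14159...
DBH = 65.8 cm

65.8


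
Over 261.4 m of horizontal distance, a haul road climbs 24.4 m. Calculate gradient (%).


Formula: Gradient = rise / run * 100
Gradient = 24.4 / 261.4 * 100 = 9.3%

9.3


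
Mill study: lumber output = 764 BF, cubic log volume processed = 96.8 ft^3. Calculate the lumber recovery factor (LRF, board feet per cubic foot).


Formula: LRF = Lumber Output (BF) / Log Input (ft^3)
LRF = 764 BF / 96.8 ft^3
LRF = 7.89 BF/ft^3

7.89


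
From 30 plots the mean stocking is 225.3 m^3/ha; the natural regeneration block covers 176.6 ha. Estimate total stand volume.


Formula: Total Volume = Mean Volume per ha * Total Area
Total Volume = 225.3 m^3/ha * 176.6 ha
Total Volume = 39788 m^3

39788


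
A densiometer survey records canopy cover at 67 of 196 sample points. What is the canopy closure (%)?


Formula: Canopy closure = covered points / total points * 100
Closure = 67 / 196 * 100
Closure = 0.3418 * 100 = 34.2%

34.2


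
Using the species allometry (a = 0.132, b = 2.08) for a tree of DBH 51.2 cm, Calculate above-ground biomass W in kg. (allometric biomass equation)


Formula: W = a * DBH^b  (allometric power law)
DBH^b = 51.2^2.08 = 3591.5467
W = 0.132 * 3591.5467 = 474.1 kg

474.1


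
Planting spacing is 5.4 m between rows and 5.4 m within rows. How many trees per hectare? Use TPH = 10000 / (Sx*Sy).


Formula: TPH = 10000 m^2/ha / (spacing_x * spacing_y)
Area per tree = 5.4 m * 5.4 m = 29.16 m^2
TPH = 10000 / 29.16 = 343 trees/ha

343


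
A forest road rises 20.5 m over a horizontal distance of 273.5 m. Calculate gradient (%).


Formula: Gradient = rise / run * 100
Gradient = 20.5 / 273.5 * 100 = 7.5%

7.5


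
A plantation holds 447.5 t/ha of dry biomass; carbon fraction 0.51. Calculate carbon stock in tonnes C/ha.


Formula: Carbon Stock = Biomass * Carbon Fraction
C = 447.5 t/ha * 0.51
C = 228.2 t C/ha

228.2


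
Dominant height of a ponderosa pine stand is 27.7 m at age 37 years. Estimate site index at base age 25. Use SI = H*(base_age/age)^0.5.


Formula: SI = H_dom * (base_age / age)^0.5
Age ratio = 25 / 37 = 0.67568
sqrt(age_ratio) = 0.82199
SI = 27.7 * 0.82199 = 22.8 m

22.8


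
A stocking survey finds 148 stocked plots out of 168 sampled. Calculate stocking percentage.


Formula: Stocking % = stocked plots / total plots * 100
Stocking = 148 / 168 * 100
Stocking = 0.881 * 100 = 88.1%

88.1


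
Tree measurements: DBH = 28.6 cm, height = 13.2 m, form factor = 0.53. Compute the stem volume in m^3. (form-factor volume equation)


Formula: V = pi * (DBH/200)^2 * H * ff
Radius = DBH/200 = 28.6/200 = 0.143 m
Radius^2 = 0.143^2 = 0.020449 m^2
V = pi * 0.020449 * 13.2 * 0.53
V = 0.449 m^3

0.449


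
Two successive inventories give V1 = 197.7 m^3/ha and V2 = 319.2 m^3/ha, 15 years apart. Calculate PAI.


Formula: PAI = (V_T2 - V_T1) / (T2 - T1)
Volume increment = 319.2 - 197.7 = 121.5 m^3/ha
PAI = 121.5 / 15 = 8.1 m^3/ha/year

8.1


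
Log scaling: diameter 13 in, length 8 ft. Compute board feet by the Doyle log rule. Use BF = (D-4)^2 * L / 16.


Doyle: BF = (D - 4)^2 * L / 16
Adjusted diameter = 13 - 4 = 9 in
(D-4)^2 = 9^2 = 81
BF = 81 * 8 / 16 = 41 BF

41


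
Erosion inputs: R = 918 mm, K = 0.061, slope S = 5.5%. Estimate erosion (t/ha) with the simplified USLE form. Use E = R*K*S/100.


Formula: E = R * K * S / 100  (simplified USLE)
R * K = 918 * 0.061 = 55.998
E = 55.998 * 5.5 / 100 = 3.08 t/ha

3.08


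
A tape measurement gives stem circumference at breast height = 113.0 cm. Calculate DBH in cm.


Formula: DBH = C / pi
DBH = 113.0 / pi
pi = 3.14159...
DBH = 36.0 cm

36.0


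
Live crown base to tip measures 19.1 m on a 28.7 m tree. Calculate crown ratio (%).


Formula: Crown Ratio = (Crown Length / Total Height) * 100
CR = (19.1 m / 28.7 m) * 100
CR = 0.6655 * 100 = 66.6%

66.6


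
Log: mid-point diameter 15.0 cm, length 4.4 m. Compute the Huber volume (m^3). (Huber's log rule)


Huber: V = Am * L,  Am = pi*(Dm/200)^2
Am = pi*(15.0/200)^2 = 0.017671 m^2
V = 0.017671*4.4 = 0.0778 m^3

0.0778


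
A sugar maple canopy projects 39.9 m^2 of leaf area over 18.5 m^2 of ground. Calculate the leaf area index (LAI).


Formula: LAI = total leaf area / ground area  (dimensionless)
LAI = 39.9 m^2 / 18.5 m^2
LAI = 2.16

2.16


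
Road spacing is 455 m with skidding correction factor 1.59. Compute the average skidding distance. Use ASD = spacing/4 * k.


Formula: ASD = (spacing / 4) * correction
Uncorrected distance = spacing / 4 = 455 / 4 = 113.75 m
ASD = 113.75 * 1.59 = 181 m

181


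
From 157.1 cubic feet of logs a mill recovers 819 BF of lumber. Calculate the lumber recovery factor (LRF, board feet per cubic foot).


Formula: LRF = Lumber Output (BF) / Log Input (ft^3)
LRF = 819 BF / 157.1 ft^3
LRF = 5.21 BF/ft^3

5.21


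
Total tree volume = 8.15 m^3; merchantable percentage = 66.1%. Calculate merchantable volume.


Formula: MV = V_total * (merchantable_pct / 100)
Merchantable fraction = 66.1% / 100 = 0.661
MV = 8.15 m^3 * 0.661 = 5.387 m^3

5.387


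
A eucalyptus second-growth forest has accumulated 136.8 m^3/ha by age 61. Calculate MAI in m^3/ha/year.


Formula: MAI = Total Volume / Stand Age
MAI = 136.8 m^3/ha / 61 years
MAI = 2.24 m^3/ha/year

2.24


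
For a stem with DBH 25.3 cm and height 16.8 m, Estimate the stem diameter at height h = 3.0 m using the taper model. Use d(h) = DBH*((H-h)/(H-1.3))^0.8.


Taper: d(h) = DBH * ((H - h) / (H - 1.3))^0.8
Numerator = H - h = 16.8 - 3.0 = 13.8 m
Denominator = H - 1.3 = 16.8 - 1.3 = 15.5 m
Ratio = 13.8 / 15.5 = 0.89032
d = 25.3 * 0.89032^0.8 = 23.1 cm

23.1


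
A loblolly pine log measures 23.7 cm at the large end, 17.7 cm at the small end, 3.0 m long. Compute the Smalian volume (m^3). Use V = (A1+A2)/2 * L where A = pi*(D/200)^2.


Smalian: V = (A1 + A2)/2 * L,  A = pi*(D/200)^2
A1 = pi*(23.7/200)^2 = 0.044115 m^2
A2 = pi*(17.7/200)^2 = 0.024606 m^2
V = (0.044115+0.024606)/2*3.0 = 0.1031 m^3

0.1031


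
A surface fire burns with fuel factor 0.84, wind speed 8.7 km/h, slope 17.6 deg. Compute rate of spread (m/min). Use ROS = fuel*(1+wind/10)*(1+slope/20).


Formula: ROS = fuel * (1 + wind/10) * (1 + slope/20)
Wind factor = 1 + 8.7/10 = 1.87
Slope factor = 1 + 17.6/20 = 1.88
ROS = 0.84 * 1.87 * 1.88 = 2.95 m/min

2.95


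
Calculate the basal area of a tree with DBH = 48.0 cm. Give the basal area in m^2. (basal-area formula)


Formula: BA = pi * (DBH/2)^2 / 10000  (cm^2 to m^2)
Radius = DBH/2 = 48.0/2 = 24.0 cm
BA = pi * 24.0^2 / 10000
   = 1809.5574 cm^2 / 10000
   = 0.181 m^2

0.181


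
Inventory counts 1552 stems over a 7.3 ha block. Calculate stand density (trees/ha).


Formula: Stand Density = N_trees / Area_ha
Density = 1552 trees / 7.3 ha
Density = 213 trees/ha

213


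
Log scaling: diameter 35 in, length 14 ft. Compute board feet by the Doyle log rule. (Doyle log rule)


Doyle: BF = (D - 4)^2 * L / 16
Adjusted diameter = 35 - 4 = 31 in
(D-4)^2 = 31^2 = 961
BF = 961 * 14 / 16 = 841 BF

841


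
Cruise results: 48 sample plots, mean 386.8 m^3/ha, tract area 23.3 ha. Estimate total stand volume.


Formula: Total Volume = Mean Volume per ha * Total Area
Total Volume = 386.8 m^3/ha * 23.3 ha
Total Volume = 9012 m^3

9012


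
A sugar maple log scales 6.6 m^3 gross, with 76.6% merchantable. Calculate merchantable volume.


Formula: MV = V_total * (merchantable_pct / 100)
Merchantable fraction = 76.6% / 100 = 0.766
MV = 6.6 m^3 * 0.766 = 5.056 m^3

5.056


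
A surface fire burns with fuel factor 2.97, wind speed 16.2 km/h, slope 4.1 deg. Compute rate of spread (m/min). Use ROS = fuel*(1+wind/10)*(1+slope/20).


Formula: ROS = fuel * (1 + wind/10) * (1 + slope/20)
Wind factor = 1 + 16.2/10 = 2.62
Slope factor = 1 + 4.1/20 = 1.205
ROS = 2.97 * 2.62 * 1.205 = 9.38 m/min

9.38


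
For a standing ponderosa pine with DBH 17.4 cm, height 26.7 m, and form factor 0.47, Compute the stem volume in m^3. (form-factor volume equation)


Formula: V = pi * (DBH/200)^2 * H * ff
Radius = DBH/200 = 17.4/200 = 0.087 m
Radius^2 = 0.087^2 = 0.007569 m^2
V = pi * 0.007569 * 26.7 * 0.47
V = 0.298 m^3

0.298


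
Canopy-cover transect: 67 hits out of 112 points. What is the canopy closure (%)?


Formula: Canopy closure = covered points / total points * 100
Closure = 67 / 112 * 100
Closure = 0.5982 * 100 = 59.8%

59.8


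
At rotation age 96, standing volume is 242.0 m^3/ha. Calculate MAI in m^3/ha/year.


Formula: MAI = Total Volume / Stand Age
MAI = 242.0 m^3/ha / 96 years
MAI = 2.52 m^3/ha/year

2.52


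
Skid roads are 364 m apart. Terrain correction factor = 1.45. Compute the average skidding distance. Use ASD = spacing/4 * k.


Formula: ASD = (spacing / 4) * correction
Uncorrected distance = spacing / 4 = 364 / 4 = 91 m
ASD = 91 * 1.45 = 132 m

132


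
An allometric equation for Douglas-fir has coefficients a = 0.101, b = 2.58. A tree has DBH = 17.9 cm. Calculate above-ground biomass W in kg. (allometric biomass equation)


Formula: W = a * DBH^b  (allometric power law)
DBH^b = 17.9^2.58 = 1707.5004
W = 0.101 * 1707.5004 = 172.5 kg

172.5


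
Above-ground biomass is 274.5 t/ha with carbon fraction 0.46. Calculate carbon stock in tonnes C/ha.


Formula: Carbon Stock = Biomass * Carbon Fraction
C = 274.5 t/ha * 0.46
C = 126.3 t C/ha

126.3


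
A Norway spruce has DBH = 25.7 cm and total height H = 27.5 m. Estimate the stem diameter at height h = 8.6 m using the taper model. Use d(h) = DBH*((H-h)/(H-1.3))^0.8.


Taper: d(h) = DBH * ((H - h) / (H - 1.3))^0.8
Numerator = H - h = 27.5 - 8.6 = 18.9 m
Denominator = H - 1.3 = 27.5 - 1.3 = 26.2 m
Ratio = 18.9 / 26.2 = 0.72137
d = 25.7 * 0.72137^0.8 = 19.8 cm

19.8


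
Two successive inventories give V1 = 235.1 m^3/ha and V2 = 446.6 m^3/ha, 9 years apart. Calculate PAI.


Formula: PAI = (V_T2 - V_T1) / (T2 - T1)
Volume increment = 446.6 - 235.1 = 211.5 m^3/ha
PAI = 211.5 / 9 = 23.5 m^3/ha/year

23.5


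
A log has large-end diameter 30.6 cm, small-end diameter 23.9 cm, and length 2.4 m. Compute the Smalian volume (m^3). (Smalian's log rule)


Smalian: V = (A1 + A2)/2 * L,  A = pi*(D/200)^2
A1 = pi*(30.6/200)^2 = 0.073542 m^2
A2 = pi*(23.9/200)^2 = 0.044863 m^2
V = (0.073542+0.044863)/2*2.4 = 0.1421 m^3

0.1421


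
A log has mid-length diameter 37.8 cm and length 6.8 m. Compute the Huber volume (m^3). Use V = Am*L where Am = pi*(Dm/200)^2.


Huber: V = Am * L,  Am = pi*(Dm/200)^2
Am = pi*(37.8/200)^2 = 0.112221 m^2
V = 0.112221*6.8 = 0.7631 m^3

0.7631


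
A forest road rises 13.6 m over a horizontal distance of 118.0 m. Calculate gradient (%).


Formula: Gradient = rise / run * 100
Gradient = 13.6 / 118.0 * 100 = 11.5%

11.5


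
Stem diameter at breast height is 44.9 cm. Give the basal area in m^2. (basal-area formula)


Formula: BA = pi * (DBH/2)^2 / 10000  (cm^2 to m^2)
Radius = DBH/2 = 44.9/2 = 22.45 cm
BA = pi * 22.45^2 / 10000
   = 1583.3706 cm^2 / 10000
   = 0.1583 m^2

0.1583


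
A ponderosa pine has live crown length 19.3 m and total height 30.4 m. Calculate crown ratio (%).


Formula: Crown Ratio = (Crown Length / Total Height) * 100
CR = (19.3 m / 30.4 m) * 100
CR = 0.6349 * 100 = 63.5%

63.5


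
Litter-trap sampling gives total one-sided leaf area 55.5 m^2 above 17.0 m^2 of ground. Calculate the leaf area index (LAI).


Formula: LAI = total leaf area / ground area  (dimensionless)
LAI = 55.5 m^2 / 17.0 m^2
LAI = 3.26

3.26


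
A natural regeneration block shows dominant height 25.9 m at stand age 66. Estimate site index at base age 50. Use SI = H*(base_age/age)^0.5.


Formula: SI = H_dom * (base_age / age)^0.5
Age ratio = 50 / 66 = 0.75758
sqrt(age_ratio) = 0.87039
SI = 25.9 * 0.87039 = 22.5 m

22.5


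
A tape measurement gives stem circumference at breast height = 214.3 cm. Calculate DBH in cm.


Formula: DBH = C / pi
DBH = 214.3 / pi
pi = 3.14159...
DBH = 68.2 cm

68.2


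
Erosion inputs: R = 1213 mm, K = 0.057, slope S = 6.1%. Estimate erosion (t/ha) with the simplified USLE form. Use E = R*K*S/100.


Formula: E = R * K * S / 100  (simplified USLE)
R * K = 1213 * 0.057 = 69.141
E = 69.141 * 6.1 / 100 = 4.22 t/ha

4.22


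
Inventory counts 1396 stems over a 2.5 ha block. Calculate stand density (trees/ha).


Formula: Stand Density = N_trees / Area_ha
Density = 1396 trees / 2.5 ha
Density = 558 trees/ha

558


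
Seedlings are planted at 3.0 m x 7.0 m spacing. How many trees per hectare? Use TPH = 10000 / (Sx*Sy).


Formula: TPH = 10000 m^2/ha / (spacing_x * spacing_y)
Area per tree = 3.0 m * 7.0 m = 21.0 m^2
TPH = 10000 / 21.0 = 476 trees/ha

476


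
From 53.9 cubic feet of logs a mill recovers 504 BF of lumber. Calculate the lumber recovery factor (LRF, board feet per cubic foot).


Formula: LRF = Lumber Output (BF) / Log Input (ft^3)
LRF = 504 BF / 53.9 ft^3
LRF = 9.35 BF/ft^3

9.35


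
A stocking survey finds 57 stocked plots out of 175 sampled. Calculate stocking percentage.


Formula: Stocking % = stocked plots / total plots * 100
Stocking = 57 / 175 * 100
Stocking = 0.3257 * 100 = 32.6%

32.6


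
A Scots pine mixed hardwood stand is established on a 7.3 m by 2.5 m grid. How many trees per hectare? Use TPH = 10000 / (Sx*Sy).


Formula: TPH = 10000 m^2/ha / (spacing_x * spacing_y)
Area per tree = 7.3 m * 2.5 m = 18.25 m^2
TPH = 10000 / 18.25 = 548 trees/ha

548


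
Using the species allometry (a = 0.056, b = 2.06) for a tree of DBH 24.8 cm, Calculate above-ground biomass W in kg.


Formula: W = a * DBH^b  (allometric power law)
DBH^b = 24.8^2.06 = 745.7109
W = 0.056 * 745.7109 = 41.8 kg

41.8


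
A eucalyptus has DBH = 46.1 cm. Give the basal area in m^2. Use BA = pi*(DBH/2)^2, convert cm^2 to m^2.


Formula: BA = pi * (DBH/2)^2 / 10000  (cm^2 to m^2)
Radius = DBH/2 = 46.1/2 = 23.05 cm
BA = pi * 23.05^2 / 10000
   = 1669.136 cm^2 / 10000
   = 0.1669 m^2

0.1669


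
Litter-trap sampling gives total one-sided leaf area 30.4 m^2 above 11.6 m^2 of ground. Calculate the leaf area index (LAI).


Formula: LAI = total leaf area / ground area  (dimensionless)
LAI = 30.4 m^2 / 11.6 m^2
LAI = 2.62

2.62


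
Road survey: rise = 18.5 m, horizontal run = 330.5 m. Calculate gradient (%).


Formula: Gradient = rise / run * 100
Gradient = 18.5 / 330.5 * 100 = 5.6%

5.6


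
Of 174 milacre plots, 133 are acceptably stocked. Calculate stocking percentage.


Formula: Stocking % = stocked plots / total plots * 100
Stocking = 133 / 174 * 100
Stocking = 0.7644 * 100 = 76.4%

76.4


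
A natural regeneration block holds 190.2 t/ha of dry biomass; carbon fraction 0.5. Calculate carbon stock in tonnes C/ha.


Formula: Carbon Stock = Biomass * Carbon Fraction
C = 190.2 t/ha * 0.5
C = 95.1 t C/ha

95.1


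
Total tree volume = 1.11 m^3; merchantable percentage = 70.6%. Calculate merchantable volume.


Formula: MV = V_total * (merchantable_pct / 100)
Merchantable fraction = 70.6% / 100 = 0.706
MV = 1.11 m^3 * 0.706 = 0.784 m^3

0.784


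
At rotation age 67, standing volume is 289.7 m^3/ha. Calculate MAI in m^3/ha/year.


Formula: MAI = Total Volume / Stand Age
MAI = 289.7 m^3/ha / 67 years
MAI = 4.32 m^3/ha/year

4.32


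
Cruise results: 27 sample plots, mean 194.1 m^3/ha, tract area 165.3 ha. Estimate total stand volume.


Formula: Total Volume = Mean Volume per ha * Total Area
Total Volume = 194.1 m^3/ha * 165.3 ha
Total Volume = 32085 m^3

32085


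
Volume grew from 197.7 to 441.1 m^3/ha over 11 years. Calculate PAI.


Formula: PAI = (V_T2 - V_T1) / (T2 - T1)
Volume increment = 441.1 - 197.7 = 243.4 m^3/ha
PAI = 243.4 / 11 = 22.13 m^3/ha/year

22.13


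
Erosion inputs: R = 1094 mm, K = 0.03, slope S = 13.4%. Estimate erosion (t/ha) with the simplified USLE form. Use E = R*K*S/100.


Formula: E = R * K * S / 100  (simplified USLE)
R * K = 1094 * 0.03 = 32.82
E = 32.82 * 13.4 / 100 = 4.4 t/ha

4.4


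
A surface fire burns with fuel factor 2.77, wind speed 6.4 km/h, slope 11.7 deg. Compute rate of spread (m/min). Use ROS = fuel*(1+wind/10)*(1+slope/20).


Formula: ROS = fuel * (1 + wind/10) * (1 + slope/20)
Wind factor = 1 + 6.4/10 = 1.64
Slope factor = 1 + 11.7/20 = 1.585
ROS = 2.77 * 1.64 * 1.585 = 7.2 m/min

7.2


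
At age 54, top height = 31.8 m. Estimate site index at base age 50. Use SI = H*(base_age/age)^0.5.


Formula: SI = H_dom * (base_age / age)^0.5
Age ratio = 50 / 54 = 0.92593
sqrt(age_ratio) = 0.96225
SI = 31.8 * 0.96225 = 30.6 m

30.6
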